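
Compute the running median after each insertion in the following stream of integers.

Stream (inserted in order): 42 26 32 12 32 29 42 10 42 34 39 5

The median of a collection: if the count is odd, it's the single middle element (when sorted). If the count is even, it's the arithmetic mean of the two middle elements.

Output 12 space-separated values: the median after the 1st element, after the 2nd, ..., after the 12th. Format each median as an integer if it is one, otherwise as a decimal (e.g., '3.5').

Answer: 42 34 32 29 32 30.5 32 30.5 32 32 32 32

Derivation:
Step 1: insert 42 -> lo=[42] (size 1, max 42) hi=[] (size 0) -> median=42
Step 2: insert 26 -> lo=[26] (size 1, max 26) hi=[42] (size 1, min 42) -> median=34
Step 3: insert 32 -> lo=[26, 32] (size 2, max 32) hi=[42] (size 1, min 42) -> median=32
Step 4: insert 12 -> lo=[12, 26] (size 2, max 26) hi=[32, 42] (size 2, min 32) -> median=29
Step 5: insert 32 -> lo=[12, 26, 32] (size 3, max 32) hi=[32, 42] (size 2, min 32) -> median=32
Step 6: insert 29 -> lo=[12, 26, 29] (size 3, max 29) hi=[32, 32, 42] (size 3, min 32) -> median=30.5
Step 7: insert 42 -> lo=[12, 26, 29, 32] (size 4, max 32) hi=[32, 42, 42] (size 3, min 32) -> median=32
Step 8: insert 10 -> lo=[10, 12, 26, 29] (size 4, max 29) hi=[32, 32, 42, 42] (size 4, min 32) -> median=30.5
Step 9: insert 42 -> lo=[10, 12, 26, 29, 32] (size 5, max 32) hi=[32, 42, 42, 42] (size 4, min 32) -> median=32
Step 10: insert 34 -> lo=[10, 12, 26, 29, 32] (size 5, max 32) hi=[32, 34, 42, 42, 42] (size 5, min 32) -> median=32
Step 11: insert 39 -> lo=[10, 12, 26, 29, 32, 32] (size 6, max 32) hi=[34, 39, 42, 42, 42] (size 5, min 34) -> median=32
Step 12: insert 5 -> lo=[5, 10, 12, 26, 29, 32] (size 6, max 32) hi=[32, 34, 39, 42, 42, 42] (size 6, min 32) -> median=32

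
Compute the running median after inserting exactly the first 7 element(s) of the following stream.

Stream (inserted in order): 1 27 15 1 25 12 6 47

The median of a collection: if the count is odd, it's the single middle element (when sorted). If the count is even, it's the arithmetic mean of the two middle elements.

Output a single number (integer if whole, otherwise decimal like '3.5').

Step 1: insert 1 -> lo=[1] (size 1, max 1) hi=[] (size 0) -> median=1
Step 2: insert 27 -> lo=[1] (size 1, max 1) hi=[27] (size 1, min 27) -> median=14
Step 3: insert 15 -> lo=[1, 15] (size 2, max 15) hi=[27] (size 1, min 27) -> median=15
Step 4: insert 1 -> lo=[1, 1] (size 2, max 1) hi=[15, 27] (size 2, min 15) -> median=8
Step 5: insert 25 -> lo=[1, 1, 15] (size 3, max 15) hi=[25, 27] (size 2, min 25) -> median=15
Step 6: insert 12 -> lo=[1, 1, 12] (size 3, max 12) hi=[15, 25, 27] (size 3, min 15) -> median=13.5
Step 7: insert 6 -> lo=[1, 1, 6, 12] (size 4, max 12) hi=[15, 25, 27] (size 3, min 15) -> median=12

Answer: 12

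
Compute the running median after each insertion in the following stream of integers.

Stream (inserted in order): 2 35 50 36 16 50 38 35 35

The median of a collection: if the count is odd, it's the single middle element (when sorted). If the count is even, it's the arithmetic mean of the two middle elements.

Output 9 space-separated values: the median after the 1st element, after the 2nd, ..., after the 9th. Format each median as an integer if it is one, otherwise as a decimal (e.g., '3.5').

Answer: 2 18.5 35 35.5 35 35.5 36 35.5 35

Derivation:
Step 1: insert 2 -> lo=[2] (size 1, max 2) hi=[] (size 0) -> median=2
Step 2: insert 35 -> lo=[2] (size 1, max 2) hi=[35] (size 1, min 35) -> median=18.5
Step 3: insert 50 -> lo=[2, 35] (size 2, max 35) hi=[50] (size 1, min 50) -> median=35
Step 4: insert 36 -> lo=[2, 35] (size 2, max 35) hi=[36, 50] (size 2, min 36) -> median=35.5
Step 5: insert 16 -> lo=[2, 16, 35] (size 3, max 35) hi=[36, 50] (size 2, min 36) -> median=35
Step 6: insert 50 -> lo=[2, 16, 35] (size 3, max 35) hi=[36, 50, 50] (size 3, min 36) -> median=35.5
Step 7: insert 38 -> lo=[2, 16, 35, 36] (size 4, max 36) hi=[38, 50, 50] (size 3, min 38) -> median=36
Step 8: insert 35 -> lo=[2, 16, 35, 35] (size 4, max 35) hi=[36, 38, 50, 50] (size 4, min 36) -> median=35.5
Step 9: insert 35 -> lo=[2, 16, 35, 35, 35] (size 5, max 35) hi=[36, 38, 50, 50] (size 4, min 36) -> median=35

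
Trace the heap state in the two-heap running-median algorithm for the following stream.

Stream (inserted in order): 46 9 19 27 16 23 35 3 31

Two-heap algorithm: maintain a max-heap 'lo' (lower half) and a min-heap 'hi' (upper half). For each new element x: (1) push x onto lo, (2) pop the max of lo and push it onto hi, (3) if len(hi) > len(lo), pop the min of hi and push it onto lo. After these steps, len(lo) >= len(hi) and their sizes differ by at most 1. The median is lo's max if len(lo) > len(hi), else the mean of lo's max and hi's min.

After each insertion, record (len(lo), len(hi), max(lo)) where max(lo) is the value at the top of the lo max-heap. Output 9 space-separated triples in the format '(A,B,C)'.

Step 1: insert 46 -> lo=[46] hi=[] -> (len(lo)=1, len(hi)=0, max(lo)=46)
Step 2: insert 9 -> lo=[9] hi=[46] -> (len(lo)=1, len(hi)=1, max(lo)=9)
Step 3: insert 19 -> lo=[9, 19] hi=[46] -> (len(lo)=2, len(hi)=1, max(lo)=19)
Step 4: insert 27 -> lo=[9, 19] hi=[27, 46] -> (len(lo)=2, len(hi)=2, max(lo)=19)
Step 5: insert 16 -> lo=[9, 16, 19] hi=[27, 46] -> (len(lo)=3, len(hi)=2, max(lo)=19)
Step 6: insert 23 -> lo=[9, 16, 19] hi=[23, 27, 46] -> (len(lo)=3, len(hi)=3, max(lo)=19)
Step 7: insert 35 -> lo=[9, 16, 19, 23] hi=[27, 35, 46] -> (len(lo)=4, len(hi)=3, max(lo)=23)
Step 8: insert 3 -> lo=[3, 9, 16, 19] hi=[23, 27, 35, 46] -> (len(lo)=4, len(hi)=4, max(lo)=19)
Step 9: insert 31 -> lo=[3, 9, 16, 19, 23] hi=[27, 31, 35, 46] -> (len(lo)=5, len(hi)=4, max(lo)=23)

Answer: (1,0,46) (1,1,9) (2,1,19) (2,2,19) (3,2,19) (3,3,19) (4,3,23) (4,4,19) (5,4,23)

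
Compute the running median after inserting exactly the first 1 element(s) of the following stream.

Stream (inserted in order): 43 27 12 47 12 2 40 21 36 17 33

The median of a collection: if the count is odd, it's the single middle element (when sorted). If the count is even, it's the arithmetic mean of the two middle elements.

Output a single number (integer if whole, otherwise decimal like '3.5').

Answer: 43

Derivation:
Step 1: insert 43 -> lo=[43] (size 1, max 43) hi=[] (size 0) -> median=43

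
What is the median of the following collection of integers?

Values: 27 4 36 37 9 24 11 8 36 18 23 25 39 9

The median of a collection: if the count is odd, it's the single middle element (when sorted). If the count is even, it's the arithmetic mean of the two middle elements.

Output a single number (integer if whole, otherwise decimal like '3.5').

Step 1: insert 27 -> lo=[27] (size 1, max 27) hi=[] (size 0) -> median=27
Step 2: insert 4 -> lo=[4] (size 1, max 4) hi=[27] (size 1, min 27) -> median=15.5
Step 3: insert 36 -> lo=[4, 27] (size 2, max 27) hi=[36] (size 1, min 36) -> median=27
Step 4: insert 37 -> lo=[4, 27] (size 2, max 27) hi=[36, 37] (size 2, min 36) -> median=31.5
Step 5: insert 9 -> lo=[4, 9, 27] (size 3, max 27) hi=[36, 37] (size 2, min 36) -> median=27
Step 6: insert 24 -> lo=[4, 9, 24] (size 3, max 24) hi=[27, 36, 37] (size 3, min 27) -> median=25.5
Step 7: insert 11 -> lo=[4, 9, 11, 24] (size 4, max 24) hi=[27, 36, 37] (size 3, min 27) -> median=24
Step 8: insert 8 -> lo=[4, 8, 9, 11] (size 4, max 11) hi=[24, 27, 36, 37] (size 4, min 24) -> median=17.5
Step 9: insert 36 -> lo=[4, 8, 9, 11, 24] (size 5, max 24) hi=[27, 36, 36, 37] (size 4, min 27) -> median=24
Step 10: insert 18 -> lo=[4, 8, 9, 11, 18] (size 5, max 18) hi=[24, 27, 36, 36, 37] (size 5, min 24) -> median=21
Step 11: insert 23 -> lo=[4, 8, 9, 11, 18, 23] (size 6, max 23) hi=[24, 27, 36, 36, 37] (size 5, min 24) -> median=23
Step 12: insert 25 -> lo=[4, 8, 9, 11, 18, 23] (size 6, max 23) hi=[24, 25, 27, 36, 36, 37] (size 6, min 24) -> median=23.5
Step 13: insert 39 -> lo=[4, 8, 9, 11, 18, 23, 24] (size 7, max 24) hi=[25, 27, 36, 36, 37, 39] (size 6, min 25) -> median=24
Step 14: insert 9 -> lo=[4, 8, 9, 9, 11, 18, 23] (size 7, max 23) hi=[24, 25, 27, 36, 36, 37, 39] (size 7, min 24) -> median=23.5

Answer: 23.5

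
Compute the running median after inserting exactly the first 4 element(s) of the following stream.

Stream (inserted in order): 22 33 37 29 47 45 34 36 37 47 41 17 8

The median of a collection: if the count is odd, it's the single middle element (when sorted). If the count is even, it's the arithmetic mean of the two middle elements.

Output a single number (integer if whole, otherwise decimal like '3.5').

Answer: 31

Derivation:
Step 1: insert 22 -> lo=[22] (size 1, max 22) hi=[] (size 0) -> median=22
Step 2: insert 33 -> lo=[22] (size 1, max 22) hi=[33] (size 1, min 33) -> median=27.5
Step 3: insert 37 -> lo=[22, 33] (size 2, max 33) hi=[37] (size 1, min 37) -> median=33
Step 4: insert 29 -> lo=[22, 29] (size 2, max 29) hi=[33, 37] (size 2, min 33) -> median=31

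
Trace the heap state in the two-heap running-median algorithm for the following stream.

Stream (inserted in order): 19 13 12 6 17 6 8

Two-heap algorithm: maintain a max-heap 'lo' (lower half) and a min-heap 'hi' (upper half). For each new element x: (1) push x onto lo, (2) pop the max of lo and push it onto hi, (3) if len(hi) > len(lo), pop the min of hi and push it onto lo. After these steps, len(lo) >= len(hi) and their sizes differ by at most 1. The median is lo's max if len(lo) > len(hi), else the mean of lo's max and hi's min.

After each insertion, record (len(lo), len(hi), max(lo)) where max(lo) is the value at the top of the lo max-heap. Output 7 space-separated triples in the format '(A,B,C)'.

Answer: (1,0,19) (1,1,13) (2,1,13) (2,2,12) (3,2,13) (3,3,12) (4,3,12)

Derivation:
Step 1: insert 19 -> lo=[19] hi=[] -> (len(lo)=1, len(hi)=0, max(lo)=19)
Step 2: insert 13 -> lo=[13] hi=[19] -> (len(lo)=1, len(hi)=1, max(lo)=13)
Step 3: insert 12 -> lo=[12, 13] hi=[19] -> (len(lo)=2, len(hi)=1, max(lo)=13)
Step 4: insert 6 -> lo=[6, 12] hi=[13, 19] -> (len(lo)=2, len(hi)=2, max(lo)=12)
Step 5: insert 17 -> lo=[6, 12, 13] hi=[17, 19] -> (len(lo)=3, len(hi)=2, max(lo)=13)
Step 6: insert 6 -> lo=[6, 6, 12] hi=[13, 17, 19] -> (len(lo)=3, len(hi)=3, max(lo)=12)
Step 7: insert 8 -> lo=[6, 6, 8, 12] hi=[13, 17, 19] -> (len(lo)=4, len(hi)=3, max(lo)=12)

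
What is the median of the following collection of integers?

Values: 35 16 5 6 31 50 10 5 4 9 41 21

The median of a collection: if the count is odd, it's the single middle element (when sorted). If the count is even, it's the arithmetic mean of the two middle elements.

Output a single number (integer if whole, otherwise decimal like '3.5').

Answer: 13

Derivation:
Step 1: insert 35 -> lo=[35] (size 1, max 35) hi=[] (size 0) -> median=35
Step 2: insert 16 -> lo=[16] (size 1, max 16) hi=[35] (size 1, min 35) -> median=25.5
Step 3: insert 5 -> lo=[5, 16] (size 2, max 16) hi=[35] (size 1, min 35) -> median=16
Step 4: insert 6 -> lo=[5, 6] (size 2, max 6) hi=[16, 35] (size 2, min 16) -> median=11
Step 5: insert 31 -> lo=[5, 6, 16] (size 3, max 16) hi=[31, 35] (size 2, min 31) -> median=16
Step 6: insert 50 -> lo=[5, 6, 16] (size 3, max 16) hi=[31, 35, 50] (size 3, min 31) -> median=23.5
Step 7: insert 10 -> lo=[5, 6, 10, 16] (size 4, max 16) hi=[31, 35, 50] (size 3, min 31) -> median=16
Step 8: insert 5 -> lo=[5, 5, 6, 10] (size 4, max 10) hi=[16, 31, 35, 50] (size 4, min 16) -> median=13
Step 9: insert 4 -> lo=[4, 5, 5, 6, 10] (size 5, max 10) hi=[16, 31, 35, 50] (size 4, min 16) -> median=10
Step 10: insert 9 -> lo=[4, 5, 5, 6, 9] (size 5, max 9) hi=[10, 16, 31, 35, 50] (size 5, min 10) -> median=9.5
Step 11: insert 41 -> lo=[4, 5, 5, 6, 9, 10] (size 6, max 10) hi=[16, 31, 35, 41, 50] (size 5, min 16) -> median=10
Step 12: insert 21 -> lo=[4, 5, 5, 6, 9, 10] (size 6, max 10) hi=[16, 21, 31, 35, 41, 50] (size 6, min 16) -> median=13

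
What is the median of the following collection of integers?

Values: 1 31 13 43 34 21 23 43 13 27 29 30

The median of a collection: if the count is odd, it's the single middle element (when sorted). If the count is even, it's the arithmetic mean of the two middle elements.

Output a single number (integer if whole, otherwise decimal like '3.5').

Answer: 28

Derivation:
Step 1: insert 1 -> lo=[1] (size 1, max 1) hi=[] (size 0) -> median=1
Step 2: insert 31 -> lo=[1] (size 1, max 1) hi=[31] (size 1, min 31) -> median=16
Step 3: insert 13 -> lo=[1, 13] (size 2, max 13) hi=[31] (size 1, min 31) -> median=13
Step 4: insert 43 -> lo=[1, 13] (size 2, max 13) hi=[31, 43] (size 2, min 31) -> median=22
Step 5: insert 34 -> lo=[1, 13, 31] (size 3, max 31) hi=[34, 43] (size 2, min 34) -> median=31
Step 6: insert 21 -> lo=[1, 13, 21] (size 3, max 21) hi=[31, 34, 43] (size 3, min 31) -> median=26
Step 7: insert 23 -> lo=[1, 13, 21, 23] (size 4, max 23) hi=[31, 34, 43] (size 3, min 31) -> median=23
Step 8: insert 43 -> lo=[1, 13, 21, 23] (size 4, max 23) hi=[31, 34, 43, 43] (size 4, min 31) -> median=27
Step 9: insert 13 -> lo=[1, 13, 13, 21, 23] (size 5, max 23) hi=[31, 34, 43, 43] (size 4, min 31) -> median=23
Step 10: insert 27 -> lo=[1, 13, 13, 21, 23] (size 5, max 23) hi=[27, 31, 34, 43, 43] (size 5, min 27) -> median=25
Step 11: insert 29 -> lo=[1, 13, 13, 21, 23, 27] (size 6, max 27) hi=[29, 31, 34, 43, 43] (size 5, min 29) -> median=27
Step 12: insert 30 -> lo=[1, 13, 13, 21, 23, 27] (size 6, max 27) hi=[29, 30, 31, 34, 43, 43] (size 6, min 29) -> median=28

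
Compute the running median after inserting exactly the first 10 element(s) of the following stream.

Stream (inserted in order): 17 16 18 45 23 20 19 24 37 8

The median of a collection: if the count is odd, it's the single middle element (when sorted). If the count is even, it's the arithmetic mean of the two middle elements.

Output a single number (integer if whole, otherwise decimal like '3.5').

Answer: 19.5

Derivation:
Step 1: insert 17 -> lo=[17] (size 1, max 17) hi=[] (size 0) -> median=17
Step 2: insert 16 -> lo=[16] (size 1, max 16) hi=[17] (size 1, min 17) -> median=16.5
Step 3: insert 18 -> lo=[16, 17] (size 2, max 17) hi=[18] (size 1, min 18) -> median=17
Step 4: insert 45 -> lo=[16, 17] (size 2, max 17) hi=[18, 45] (size 2, min 18) -> median=17.5
Step 5: insert 23 -> lo=[16, 17, 18] (size 3, max 18) hi=[23, 45] (size 2, min 23) -> median=18
Step 6: insert 20 -> lo=[16, 17, 18] (size 3, max 18) hi=[20, 23, 45] (size 3, min 20) -> median=19
Step 7: insert 19 -> lo=[16, 17, 18, 19] (size 4, max 19) hi=[20, 23, 45] (size 3, min 20) -> median=19
Step 8: insert 24 -> lo=[16, 17, 18, 19] (size 4, max 19) hi=[20, 23, 24, 45] (size 4, min 20) -> median=19.5
Step 9: insert 37 -> lo=[16, 17, 18, 19, 20] (size 5, max 20) hi=[23, 24, 37, 45] (size 4, min 23) -> median=20
Step 10: insert 8 -> lo=[8, 16, 17, 18, 19] (size 5, max 19) hi=[20, 23, 24, 37, 45] (size 5, min 20) -> median=19.5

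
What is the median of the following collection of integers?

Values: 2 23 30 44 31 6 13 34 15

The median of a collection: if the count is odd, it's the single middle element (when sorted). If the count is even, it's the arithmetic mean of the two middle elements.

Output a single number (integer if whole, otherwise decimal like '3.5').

Answer: 23

Derivation:
Step 1: insert 2 -> lo=[2] (size 1, max 2) hi=[] (size 0) -> median=2
Step 2: insert 23 -> lo=[2] (size 1, max 2) hi=[23] (size 1, min 23) -> median=12.5
Step 3: insert 30 -> lo=[2, 23] (size 2, max 23) hi=[30] (size 1, min 30) -> median=23
Step 4: insert 44 -> lo=[2, 23] (size 2, max 23) hi=[30, 44] (size 2, min 30) -> median=26.5
Step 5: insert 31 -> lo=[2, 23, 30] (size 3, max 30) hi=[31, 44] (size 2, min 31) -> median=30
Step 6: insert 6 -> lo=[2, 6, 23] (size 3, max 23) hi=[30, 31, 44] (size 3, min 30) -> median=26.5
Step 7: insert 13 -> lo=[2, 6, 13, 23] (size 4, max 23) hi=[30, 31, 44] (size 3, min 30) -> median=23
Step 8: insert 34 -> lo=[2, 6, 13, 23] (size 4, max 23) hi=[30, 31, 34, 44] (size 4, min 30) -> median=26.5
Step 9: insert 15 -> lo=[2, 6, 13, 15, 23] (size 5, max 23) hi=[30, 31, 34, 44] (size 4, min 30) -> median=23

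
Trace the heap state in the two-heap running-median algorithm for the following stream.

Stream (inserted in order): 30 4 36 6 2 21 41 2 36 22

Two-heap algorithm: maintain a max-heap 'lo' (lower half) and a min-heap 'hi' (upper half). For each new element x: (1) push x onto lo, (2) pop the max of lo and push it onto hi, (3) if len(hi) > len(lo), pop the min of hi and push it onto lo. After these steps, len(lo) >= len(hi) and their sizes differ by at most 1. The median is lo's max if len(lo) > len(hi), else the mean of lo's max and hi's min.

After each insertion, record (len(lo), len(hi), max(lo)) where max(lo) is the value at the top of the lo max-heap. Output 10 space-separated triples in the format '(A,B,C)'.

Answer: (1,0,30) (1,1,4) (2,1,30) (2,2,6) (3,2,6) (3,3,6) (4,3,21) (4,4,6) (5,4,21) (5,5,21)

Derivation:
Step 1: insert 30 -> lo=[30] hi=[] -> (len(lo)=1, len(hi)=0, max(lo)=30)
Step 2: insert 4 -> lo=[4] hi=[30] -> (len(lo)=1, len(hi)=1, max(lo)=4)
Step 3: insert 36 -> lo=[4, 30] hi=[36] -> (len(lo)=2, len(hi)=1, max(lo)=30)
Step 4: insert 6 -> lo=[4, 6] hi=[30, 36] -> (len(lo)=2, len(hi)=2, max(lo)=6)
Step 5: insert 2 -> lo=[2, 4, 6] hi=[30, 36] -> (len(lo)=3, len(hi)=2, max(lo)=6)
Step 6: insert 21 -> lo=[2, 4, 6] hi=[21, 30, 36] -> (len(lo)=3, len(hi)=3, max(lo)=6)
Step 7: insert 41 -> lo=[2, 4, 6, 21] hi=[30, 36, 41] -> (len(lo)=4, len(hi)=3, max(lo)=21)
Step 8: insert 2 -> lo=[2, 2, 4, 6] hi=[21, 30, 36, 41] -> (len(lo)=4, len(hi)=4, max(lo)=6)
Step 9: insert 36 -> lo=[2, 2, 4, 6, 21] hi=[30, 36, 36, 41] -> (len(lo)=5, len(hi)=4, max(lo)=21)
Step 10: insert 22 -> lo=[2, 2, 4, 6, 21] hi=[22, 30, 36, 36, 41] -> (len(lo)=5, len(hi)=5, max(lo)=21)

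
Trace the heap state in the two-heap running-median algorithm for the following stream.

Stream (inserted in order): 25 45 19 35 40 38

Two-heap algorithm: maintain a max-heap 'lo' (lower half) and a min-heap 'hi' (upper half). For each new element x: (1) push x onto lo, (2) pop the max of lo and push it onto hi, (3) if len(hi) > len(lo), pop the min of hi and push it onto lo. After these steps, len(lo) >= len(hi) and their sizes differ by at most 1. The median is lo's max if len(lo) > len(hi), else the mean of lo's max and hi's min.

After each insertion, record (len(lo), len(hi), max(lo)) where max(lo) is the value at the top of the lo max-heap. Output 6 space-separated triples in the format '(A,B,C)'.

Step 1: insert 25 -> lo=[25] hi=[] -> (len(lo)=1, len(hi)=0, max(lo)=25)
Step 2: insert 45 -> lo=[25] hi=[45] -> (len(lo)=1, len(hi)=1, max(lo)=25)
Step 3: insert 19 -> lo=[19, 25] hi=[45] -> (len(lo)=2, len(hi)=1, max(lo)=25)
Step 4: insert 35 -> lo=[19, 25] hi=[35, 45] -> (len(lo)=2, len(hi)=2, max(lo)=25)
Step 5: insert 40 -> lo=[19, 25, 35] hi=[40, 45] -> (len(lo)=3, len(hi)=2, max(lo)=35)
Step 6: insert 38 -> lo=[19, 25, 35] hi=[38, 40, 45] -> (len(lo)=3, len(hi)=3, max(lo)=35)

Answer: (1,0,25) (1,1,25) (2,1,25) (2,2,25) (3,2,35) (3,3,35)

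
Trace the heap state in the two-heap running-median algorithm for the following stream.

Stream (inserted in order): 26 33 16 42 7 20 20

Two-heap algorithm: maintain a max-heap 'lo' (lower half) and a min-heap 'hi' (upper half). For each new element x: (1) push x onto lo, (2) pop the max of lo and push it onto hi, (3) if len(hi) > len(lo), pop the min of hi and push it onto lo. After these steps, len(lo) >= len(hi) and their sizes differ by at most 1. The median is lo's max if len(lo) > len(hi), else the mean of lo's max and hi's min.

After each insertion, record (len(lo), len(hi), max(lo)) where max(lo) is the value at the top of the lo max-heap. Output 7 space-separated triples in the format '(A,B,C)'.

Answer: (1,0,26) (1,1,26) (2,1,26) (2,2,26) (3,2,26) (3,3,20) (4,3,20)

Derivation:
Step 1: insert 26 -> lo=[26] hi=[] -> (len(lo)=1, len(hi)=0, max(lo)=26)
Step 2: insert 33 -> lo=[26] hi=[33] -> (len(lo)=1, len(hi)=1, max(lo)=26)
Step 3: insert 16 -> lo=[16, 26] hi=[33] -> (len(lo)=2, len(hi)=1, max(lo)=26)
Step 4: insert 42 -> lo=[16, 26] hi=[33, 42] -> (len(lo)=2, len(hi)=2, max(lo)=26)
Step 5: insert 7 -> lo=[7, 16, 26] hi=[33, 42] -> (len(lo)=3, len(hi)=2, max(lo)=26)
Step 6: insert 20 -> lo=[7, 16, 20] hi=[26, 33, 42] -> (len(lo)=3, len(hi)=3, max(lo)=20)
Step 7: insert 20 -> lo=[7, 16, 20, 20] hi=[26, 33, 42] -> (len(lo)=4, len(hi)=3, max(lo)=20)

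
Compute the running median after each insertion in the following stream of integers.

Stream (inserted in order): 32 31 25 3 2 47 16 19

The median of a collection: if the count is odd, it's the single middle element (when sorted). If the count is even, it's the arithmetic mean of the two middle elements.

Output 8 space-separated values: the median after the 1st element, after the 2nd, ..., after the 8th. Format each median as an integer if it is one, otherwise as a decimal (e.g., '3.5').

Answer: 32 31.5 31 28 25 28 25 22

Derivation:
Step 1: insert 32 -> lo=[32] (size 1, max 32) hi=[] (size 0) -> median=32
Step 2: insert 31 -> lo=[31] (size 1, max 31) hi=[32] (size 1, min 32) -> median=31.5
Step 3: insert 25 -> lo=[25, 31] (size 2, max 31) hi=[32] (size 1, min 32) -> median=31
Step 4: insert 3 -> lo=[3, 25] (size 2, max 25) hi=[31, 32] (size 2, min 31) -> median=28
Step 5: insert 2 -> lo=[2, 3, 25] (size 3, max 25) hi=[31, 32] (size 2, min 31) -> median=25
Step 6: insert 47 -> lo=[2, 3, 25] (size 3, max 25) hi=[31, 32, 47] (size 3, min 31) -> median=28
Step 7: insert 16 -> lo=[2, 3, 16, 25] (size 4, max 25) hi=[31, 32, 47] (size 3, min 31) -> median=25
Step 8: insert 19 -> lo=[2, 3, 16, 19] (size 4, max 19) hi=[25, 31, 32, 47] (size 4, min 25) -> median=22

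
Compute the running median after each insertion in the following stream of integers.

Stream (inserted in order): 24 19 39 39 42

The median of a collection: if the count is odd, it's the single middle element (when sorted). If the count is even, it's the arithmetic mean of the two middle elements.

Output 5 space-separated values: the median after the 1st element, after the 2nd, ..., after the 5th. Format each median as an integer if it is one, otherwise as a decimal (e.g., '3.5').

Answer: 24 21.5 24 31.5 39

Derivation:
Step 1: insert 24 -> lo=[24] (size 1, max 24) hi=[] (size 0) -> median=24
Step 2: insert 19 -> lo=[19] (size 1, max 19) hi=[24] (size 1, min 24) -> median=21.5
Step 3: insert 39 -> lo=[19, 24] (size 2, max 24) hi=[39] (size 1, min 39) -> median=24
Step 4: insert 39 -> lo=[19, 24] (size 2, max 24) hi=[39, 39] (size 2, min 39) -> median=31.5
Step 5: insert 42 -> lo=[19, 24, 39] (size 3, max 39) hi=[39, 42] (size 2, min 39) -> median=39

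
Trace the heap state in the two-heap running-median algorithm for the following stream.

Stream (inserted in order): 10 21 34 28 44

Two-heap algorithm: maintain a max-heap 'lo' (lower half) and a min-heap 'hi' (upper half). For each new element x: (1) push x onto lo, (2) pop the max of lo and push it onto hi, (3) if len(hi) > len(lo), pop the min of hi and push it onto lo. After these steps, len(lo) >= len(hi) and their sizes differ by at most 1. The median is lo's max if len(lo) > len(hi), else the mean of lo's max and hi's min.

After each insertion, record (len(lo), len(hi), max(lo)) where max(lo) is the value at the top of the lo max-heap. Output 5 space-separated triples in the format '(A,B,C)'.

Answer: (1,0,10) (1,1,10) (2,1,21) (2,2,21) (3,2,28)

Derivation:
Step 1: insert 10 -> lo=[10] hi=[] -> (len(lo)=1, len(hi)=0, max(lo)=10)
Step 2: insert 21 -> lo=[10] hi=[21] -> (len(lo)=1, len(hi)=1, max(lo)=10)
Step 3: insert 34 -> lo=[10, 21] hi=[34] -> (len(lo)=2, len(hi)=1, max(lo)=21)
Step 4: insert 28 -> lo=[10, 21] hi=[28, 34] -> (len(lo)=2, len(hi)=2, max(lo)=21)
Step 5: insert 44 -> lo=[10, 21, 28] hi=[34, 44] -> (len(lo)=3, len(hi)=2, max(lo)=28)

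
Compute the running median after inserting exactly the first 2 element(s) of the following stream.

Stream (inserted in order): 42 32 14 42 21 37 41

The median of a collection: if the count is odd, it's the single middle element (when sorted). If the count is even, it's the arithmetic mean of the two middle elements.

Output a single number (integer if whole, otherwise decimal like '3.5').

Answer: 37

Derivation:
Step 1: insert 42 -> lo=[42] (size 1, max 42) hi=[] (size 0) -> median=42
Step 2: insert 32 -> lo=[32] (size 1, max 32) hi=[42] (size 1, min 42) -> median=37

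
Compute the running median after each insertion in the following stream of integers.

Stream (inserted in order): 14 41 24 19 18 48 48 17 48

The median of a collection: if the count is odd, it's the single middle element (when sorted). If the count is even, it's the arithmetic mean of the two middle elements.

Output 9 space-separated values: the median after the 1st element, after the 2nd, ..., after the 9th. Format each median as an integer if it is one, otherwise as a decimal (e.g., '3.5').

Step 1: insert 14 -> lo=[14] (size 1, max 14) hi=[] (size 0) -> median=14
Step 2: insert 41 -> lo=[14] (size 1, max 14) hi=[41] (size 1, min 41) -> median=27.5
Step 3: insert 24 -> lo=[14, 24] (size 2, max 24) hi=[41] (size 1, min 41) -> median=24
Step 4: insert 19 -> lo=[14, 19] (size 2, max 19) hi=[24, 41] (size 2, min 24) -> median=21.5
Step 5: insert 18 -> lo=[14, 18, 19] (size 3, max 19) hi=[24, 41] (size 2, min 24) -> median=19
Step 6: insert 48 -> lo=[14, 18, 19] (size 3, max 19) hi=[24, 41, 48] (size 3, min 24) -> median=21.5
Step 7: insert 48 -> lo=[14, 18, 19, 24] (size 4, max 24) hi=[41, 48, 48] (size 3, min 41) -> median=24
Step 8: insert 17 -> lo=[14, 17, 18, 19] (size 4, max 19) hi=[24, 41, 48, 48] (size 4, min 24) -> median=21.5
Step 9: insert 48 -> lo=[14, 17, 18, 19, 24] (size 5, max 24) hi=[41, 48, 48, 48] (size 4, min 41) -> median=24

Answer: 14 27.5 24 21.5 19 21.5 24 21.5 24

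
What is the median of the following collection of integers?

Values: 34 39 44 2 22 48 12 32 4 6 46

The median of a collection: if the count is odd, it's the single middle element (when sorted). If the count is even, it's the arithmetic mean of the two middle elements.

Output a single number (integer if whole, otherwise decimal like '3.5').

Step 1: insert 34 -> lo=[34] (size 1, max 34) hi=[] (size 0) -> median=34
Step 2: insert 39 -> lo=[34] (size 1, max 34) hi=[39] (size 1, min 39) -> median=36.5
Step 3: insert 44 -> lo=[34, 39] (size 2, max 39) hi=[44] (size 1, min 44) -> median=39
Step 4: insert 2 -> lo=[2, 34] (size 2, max 34) hi=[39, 44] (size 2, min 39) -> median=36.5
Step 5: insert 22 -> lo=[2, 22, 34] (size 3, max 34) hi=[39, 44] (size 2, min 39) -> median=34
Step 6: insert 48 -> lo=[2, 22, 34] (size 3, max 34) hi=[39, 44, 48] (size 3, min 39) -> median=36.5
Step 7: insert 12 -> lo=[2, 12, 22, 34] (size 4, max 34) hi=[39, 44, 48] (size 3, min 39) -> median=34
Step 8: insert 32 -> lo=[2, 12, 22, 32] (size 4, max 32) hi=[34, 39, 44, 48] (size 4, min 34) -> median=33
Step 9: insert 4 -> lo=[2, 4, 12, 22, 32] (size 5, max 32) hi=[34, 39, 44, 48] (size 4, min 34) -> median=32
Step 10: insert 6 -> lo=[2, 4, 6, 12, 22] (size 5, max 22) hi=[32, 34, 39, 44, 48] (size 5, min 32) -> median=27
Step 11: insert 46 -> lo=[2, 4, 6, 12, 22, 32] (size 6, max 32) hi=[34, 39, 44, 46, 48] (size 5, min 34) -> median=32

Answer: 32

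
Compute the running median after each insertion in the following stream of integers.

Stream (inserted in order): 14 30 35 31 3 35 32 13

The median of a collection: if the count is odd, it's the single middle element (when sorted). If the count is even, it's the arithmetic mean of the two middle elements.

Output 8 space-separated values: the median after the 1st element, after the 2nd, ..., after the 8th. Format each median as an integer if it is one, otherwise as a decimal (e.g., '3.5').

Answer: 14 22 30 30.5 30 30.5 31 30.5

Derivation:
Step 1: insert 14 -> lo=[14] (size 1, max 14) hi=[] (size 0) -> median=14
Step 2: insert 30 -> lo=[14] (size 1, max 14) hi=[30] (size 1, min 30) -> median=22
Step 3: insert 35 -> lo=[14, 30] (size 2, max 30) hi=[35] (size 1, min 35) -> median=30
Step 4: insert 31 -> lo=[14, 30] (size 2, max 30) hi=[31, 35] (size 2, min 31) -> median=30.5
Step 5: insert 3 -> lo=[3, 14, 30] (size 3, max 30) hi=[31, 35] (size 2, min 31) -> median=30
Step 6: insert 35 -> lo=[3, 14, 30] (size 3, max 30) hi=[31, 35, 35] (size 3, min 31) -> median=30.5
Step 7: insert 32 -> lo=[3, 14, 30, 31] (size 4, max 31) hi=[32, 35, 35] (size 3, min 32) -> median=31
Step 8: insert 13 -> lo=[3, 13, 14, 30] (size 4, max 30) hi=[31, 32, 35, 35] (size 4, min 31) -> median=30.5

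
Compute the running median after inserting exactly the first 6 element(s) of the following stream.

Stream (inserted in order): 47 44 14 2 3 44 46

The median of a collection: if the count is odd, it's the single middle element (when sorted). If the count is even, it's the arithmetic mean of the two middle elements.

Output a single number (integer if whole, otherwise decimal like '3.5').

Answer: 29

Derivation:
Step 1: insert 47 -> lo=[47] (size 1, max 47) hi=[] (size 0) -> median=47
Step 2: insert 44 -> lo=[44] (size 1, max 44) hi=[47] (size 1, min 47) -> median=45.5
Step 3: insert 14 -> lo=[14, 44] (size 2, max 44) hi=[47] (size 1, min 47) -> median=44
Step 4: insert 2 -> lo=[2, 14] (size 2, max 14) hi=[44, 47] (size 2, min 44) -> median=29
Step 5: insert 3 -> lo=[2, 3, 14] (size 3, max 14) hi=[44, 47] (size 2, min 44) -> median=14
Step 6: insert 44 -> lo=[2, 3, 14] (size 3, max 14) hi=[44, 44, 47] (size 3, min 44) -> median=29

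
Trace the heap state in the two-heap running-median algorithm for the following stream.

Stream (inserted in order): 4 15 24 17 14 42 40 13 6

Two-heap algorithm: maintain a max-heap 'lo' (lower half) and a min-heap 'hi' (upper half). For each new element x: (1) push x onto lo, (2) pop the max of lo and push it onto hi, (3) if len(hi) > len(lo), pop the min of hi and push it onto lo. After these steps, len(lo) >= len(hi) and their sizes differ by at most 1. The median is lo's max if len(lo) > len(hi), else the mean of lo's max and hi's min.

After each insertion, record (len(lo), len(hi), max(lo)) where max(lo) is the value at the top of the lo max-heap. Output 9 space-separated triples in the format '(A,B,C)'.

Answer: (1,0,4) (1,1,4) (2,1,15) (2,2,15) (3,2,15) (3,3,15) (4,3,17) (4,4,15) (5,4,15)

Derivation:
Step 1: insert 4 -> lo=[4] hi=[] -> (len(lo)=1, len(hi)=0, max(lo)=4)
Step 2: insert 15 -> lo=[4] hi=[15] -> (len(lo)=1, len(hi)=1, max(lo)=4)
Step 3: insert 24 -> lo=[4, 15] hi=[24] -> (len(lo)=2, len(hi)=1, max(lo)=15)
Step 4: insert 17 -> lo=[4, 15] hi=[17, 24] -> (len(lo)=2, len(hi)=2, max(lo)=15)
Step 5: insert 14 -> lo=[4, 14, 15] hi=[17, 24] -> (len(lo)=3, len(hi)=2, max(lo)=15)
Step 6: insert 42 -> lo=[4, 14, 15] hi=[17, 24, 42] -> (len(lo)=3, len(hi)=3, max(lo)=15)
Step 7: insert 40 -> lo=[4, 14, 15, 17] hi=[24, 40, 42] -> (len(lo)=4, len(hi)=3, max(lo)=17)
Step 8: insert 13 -> lo=[4, 13, 14, 15] hi=[17, 24, 40, 42] -> (len(lo)=4, len(hi)=4, max(lo)=15)
Step 9: insert 6 -> lo=[4, 6, 13, 14, 15] hi=[17, 24, 40, 42] -> (len(lo)=5, len(hi)=4, max(lo)=15)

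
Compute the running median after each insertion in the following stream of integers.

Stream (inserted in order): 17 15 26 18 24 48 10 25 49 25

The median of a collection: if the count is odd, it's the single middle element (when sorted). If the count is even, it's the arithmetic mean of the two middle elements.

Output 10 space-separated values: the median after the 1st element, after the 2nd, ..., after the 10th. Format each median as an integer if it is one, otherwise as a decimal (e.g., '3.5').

Answer: 17 16 17 17.5 18 21 18 21 24 24.5

Derivation:
Step 1: insert 17 -> lo=[17] (size 1, max 17) hi=[] (size 0) -> median=17
Step 2: insert 15 -> lo=[15] (size 1, max 15) hi=[17] (size 1, min 17) -> median=16
Step 3: insert 26 -> lo=[15, 17] (size 2, max 17) hi=[26] (size 1, min 26) -> median=17
Step 4: insert 18 -> lo=[15, 17] (size 2, max 17) hi=[18, 26] (size 2, min 18) -> median=17.5
Step 5: insert 24 -> lo=[15, 17, 18] (size 3, max 18) hi=[24, 26] (size 2, min 24) -> median=18
Step 6: insert 48 -> lo=[15, 17, 18] (size 3, max 18) hi=[24, 26, 48] (size 3, min 24) -> median=21
Step 7: insert 10 -> lo=[10, 15, 17, 18] (size 4, max 18) hi=[24, 26, 48] (size 3, min 24) -> median=18
Step 8: insert 25 -> lo=[10, 15, 17, 18] (size 4, max 18) hi=[24, 25, 26, 48] (size 4, min 24) -> median=21
Step 9: insert 49 -> lo=[10, 15, 17, 18, 24] (size 5, max 24) hi=[25, 26, 48, 49] (size 4, min 25) -> median=24
Step 10: insert 25 -> lo=[10, 15, 17, 18, 24] (size 5, max 24) hi=[25, 25, 26, 48, 49] (size 5, min 25) -> median=24.5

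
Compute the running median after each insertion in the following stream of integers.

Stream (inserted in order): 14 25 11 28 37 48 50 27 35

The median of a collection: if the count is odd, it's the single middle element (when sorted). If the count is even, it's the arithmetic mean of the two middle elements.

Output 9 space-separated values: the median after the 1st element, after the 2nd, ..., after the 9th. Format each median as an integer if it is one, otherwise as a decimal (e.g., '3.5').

Answer: 14 19.5 14 19.5 25 26.5 28 27.5 28

Derivation:
Step 1: insert 14 -> lo=[14] (size 1, max 14) hi=[] (size 0) -> median=14
Step 2: insert 25 -> lo=[14] (size 1, max 14) hi=[25] (size 1, min 25) -> median=19.5
Step 3: insert 11 -> lo=[11, 14] (size 2, max 14) hi=[25] (size 1, min 25) -> median=14
Step 4: insert 28 -> lo=[11, 14] (size 2, max 14) hi=[25, 28] (size 2, min 25) -> median=19.5
Step 5: insert 37 -> lo=[11, 14, 25] (size 3, max 25) hi=[28, 37] (size 2, min 28) -> median=25
Step 6: insert 48 -> lo=[11, 14, 25] (size 3, max 25) hi=[28, 37, 48] (size 3, min 28) -> median=26.5
Step 7: insert 50 -> lo=[11, 14, 25, 28] (size 4, max 28) hi=[37, 48, 50] (size 3, min 37) -> median=28
Step 8: insert 27 -> lo=[11, 14, 25, 27] (size 4, max 27) hi=[28, 37, 48, 50] (size 4, min 28) -> median=27.5
Step 9: insert 35 -> lo=[11, 14, 25, 27, 28] (size 5, max 28) hi=[35, 37, 48, 50] (size 4, min 35) -> median=28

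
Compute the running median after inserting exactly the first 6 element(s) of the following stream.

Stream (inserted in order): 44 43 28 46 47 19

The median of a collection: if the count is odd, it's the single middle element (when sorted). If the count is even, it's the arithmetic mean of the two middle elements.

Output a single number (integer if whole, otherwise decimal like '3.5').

Step 1: insert 44 -> lo=[44] (size 1, max 44) hi=[] (size 0) -> median=44
Step 2: insert 43 -> lo=[43] (size 1, max 43) hi=[44] (size 1, min 44) -> median=43.5
Step 3: insert 28 -> lo=[28, 43] (size 2, max 43) hi=[44] (size 1, min 44) -> median=43
Step 4: insert 46 -> lo=[28, 43] (size 2, max 43) hi=[44, 46] (size 2, min 44) -> median=43.5
Step 5: insert 47 -> lo=[28, 43, 44] (size 3, max 44) hi=[46, 47] (size 2, min 46) -> median=44
Step 6: insert 19 -> lo=[19, 28, 43] (size 3, max 43) hi=[44, 46, 47] (size 3, min 44) -> median=43.5

Answer: 43.5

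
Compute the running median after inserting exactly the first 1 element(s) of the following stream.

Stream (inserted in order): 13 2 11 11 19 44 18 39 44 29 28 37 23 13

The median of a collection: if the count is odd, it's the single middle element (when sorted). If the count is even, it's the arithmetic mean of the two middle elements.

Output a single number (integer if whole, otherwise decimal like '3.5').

Step 1: insert 13 -> lo=[13] (size 1, max 13) hi=[] (size 0) -> median=13

Answer: 13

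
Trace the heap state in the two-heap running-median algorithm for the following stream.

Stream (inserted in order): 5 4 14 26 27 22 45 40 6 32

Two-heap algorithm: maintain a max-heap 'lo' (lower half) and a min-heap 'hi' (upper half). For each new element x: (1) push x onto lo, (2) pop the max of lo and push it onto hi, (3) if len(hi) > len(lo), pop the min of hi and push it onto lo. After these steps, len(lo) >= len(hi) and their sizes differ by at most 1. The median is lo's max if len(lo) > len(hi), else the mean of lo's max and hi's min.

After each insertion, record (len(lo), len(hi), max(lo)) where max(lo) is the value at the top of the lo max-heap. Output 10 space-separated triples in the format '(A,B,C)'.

Answer: (1,0,5) (1,1,4) (2,1,5) (2,2,5) (3,2,14) (3,3,14) (4,3,22) (4,4,22) (5,4,22) (5,5,22)

Derivation:
Step 1: insert 5 -> lo=[5] hi=[] -> (len(lo)=1, len(hi)=0, max(lo)=5)
Step 2: insert 4 -> lo=[4] hi=[5] -> (len(lo)=1, len(hi)=1, max(lo)=4)
Step 3: insert 14 -> lo=[4, 5] hi=[14] -> (len(lo)=2, len(hi)=1, max(lo)=5)
Step 4: insert 26 -> lo=[4, 5] hi=[14, 26] -> (len(lo)=2, len(hi)=2, max(lo)=5)
Step 5: insert 27 -> lo=[4, 5, 14] hi=[26, 27] -> (len(lo)=3, len(hi)=2, max(lo)=14)
Step 6: insert 22 -> lo=[4, 5, 14] hi=[22, 26, 27] -> (len(lo)=3, len(hi)=3, max(lo)=14)
Step 7: insert 45 -> lo=[4, 5, 14, 22] hi=[26, 27, 45] -> (len(lo)=4, len(hi)=3, max(lo)=22)
Step 8: insert 40 -> lo=[4, 5, 14, 22] hi=[26, 27, 40, 45] -> (len(lo)=4, len(hi)=4, max(lo)=22)
Step 9: insert 6 -> lo=[4, 5, 6, 14, 22] hi=[26, 27, 40, 45] -> (len(lo)=5, len(hi)=4, max(lo)=22)
Step 10: insert 32 -> lo=[4, 5, 6, 14, 22] hi=[26, 27, 32, 40, 45] -> (len(lo)=5, len(hi)=5, max(lo)=22)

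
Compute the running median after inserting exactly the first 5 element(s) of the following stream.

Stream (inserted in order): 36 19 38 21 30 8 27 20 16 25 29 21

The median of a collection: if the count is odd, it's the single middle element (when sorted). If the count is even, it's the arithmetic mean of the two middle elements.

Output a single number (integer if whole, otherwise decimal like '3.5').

Answer: 30

Derivation:
Step 1: insert 36 -> lo=[36] (size 1, max 36) hi=[] (size 0) -> median=36
Step 2: insert 19 -> lo=[19] (size 1, max 19) hi=[36] (size 1, min 36) -> median=27.5
Step 3: insert 38 -> lo=[19, 36] (size 2, max 36) hi=[38] (size 1, min 38) -> median=36
Step 4: insert 21 -> lo=[19, 21] (size 2, max 21) hi=[36, 38] (size 2, min 36) -> median=28.5
Step 5: insert 30 -> lo=[19, 21, 30] (size 3, max 30) hi=[36, 38] (size 2, min 36) -> median=30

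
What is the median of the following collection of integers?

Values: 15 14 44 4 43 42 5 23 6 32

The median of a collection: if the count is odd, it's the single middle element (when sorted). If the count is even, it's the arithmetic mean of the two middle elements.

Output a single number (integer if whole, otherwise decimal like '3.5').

Step 1: insert 15 -> lo=[15] (size 1, max 15) hi=[] (size 0) -> median=15
Step 2: insert 14 -> lo=[14] (size 1, max 14) hi=[15] (size 1, min 15) -> median=14.5
Step 3: insert 44 -> lo=[14, 15] (size 2, max 15) hi=[44] (size 1, min 44) -> median=15
Step 4: insert 4 -> lo=[4, 14] (size 2, max 14) hi=[15, 44] (size 2, min 15) -> median=14.5
Step 5: insert 43 -> lo=[4, 14, 15] (size 3, max 15) hi=[43, 44] (size 2, min 43) -> median=15
Step 6: insert 42 -> lo=[4, 14, 15] (size 3, max 15) hi=[42, 43, 44] (size 3, min 42) -> median=28.5
Step 7: insert 5 -> lo=[4, 5, 14, 15] (size 4, max 15) hi=[42, 43, 44] (size 3, min 42) -> median=15
Step 8: insert 23 -> lo=[4, 5, 14, 15] (size 4, max 15) hi=[23, 42, 43, 44] (size 4, min 23) -> median=19
Step 9: insert 6 -> lo=[4, 5, 6, 14, 15] (size 5, max 15) hi=[23, 42, 43, 44] (size 4, min 23) -> median=15
Step 10: insert 32 -> lo=[4, 5, 6, 14, 15] (size 5, max 15) hi=[23, 32, 42, 43, 44] (size 5, min 23) -> median=19

Answer: 19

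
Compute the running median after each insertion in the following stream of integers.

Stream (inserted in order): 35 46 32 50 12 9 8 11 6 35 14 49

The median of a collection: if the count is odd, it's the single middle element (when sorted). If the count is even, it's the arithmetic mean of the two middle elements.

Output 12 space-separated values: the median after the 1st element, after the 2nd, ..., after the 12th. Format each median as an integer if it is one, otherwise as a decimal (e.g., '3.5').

Answer: 35 40.5 35 40.5 35 33.5 32 22 12 22 14 23

Derivation:
Step 1: insert 35 -> lo=[35] (size 1, max 35) hi=[] (size 0) -> median=35
Step 2: insert 46 -> lo=[35] (size 1, max 35) hi=[46] (size 1, min 46) -> median=40.5
Step 3: insert 32 -> lo=[32, 35] (size 2, max 35) hi=[46] (size 1, min 46) -> median=35
Step 4: insert 50 -> lo=[32, 35] (size 2, max 35) hi=[46, 50] (size 2, min 46) -> median=40.5
Step 5: insert 12 -> lo=[12, 32, 35] (size 3, max 35) hi=[46, 50] (size 2, min 46) -> median=35
Step 6: insert 9 -> lo=[9, 12, 32] (size 3, max 32) hi=[35, 46, 50] (size 3, min 35) -> median=33.5
Step 7: insert 8 -> lo=[8, 9, 12, 32] (size 4, max 32) hi=[35, 46, 50] (size 3, min 35) -> median=32
Step 8: insert 11 -> lo=[8, 9, 11, 12] (size 4, max 12) hi=[32, 35, 46, 50] (size 4, min 32) -> median=22
Step 9: insert 6 -> lo=[6, 8, 9, 11, 12] (size 5, max 12) hi=[32, 35, 46, 50] (size 4, min 32) -> median=12
Step 10: insert 35 -> lo=[6, 8, 9, 11, 12] (size 5, max 12) hi=[32, 35, 35, 46, 50] (size 5, min 32) -> median=22
Step 11: insert 14 -> lo=[6, 8, 9, 11, 12, 14] (size 6, max 14) hi=[32, 35, 35, 46, 50] (size 5, min 32) -> median=14
Step 12: insert 49 -> lo=[6, 8, 9, 11, 12, 14] (size 6, max 14) hi=[32, 35, 35, 46, 49, 50] (size 6, min 32) -> median=23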